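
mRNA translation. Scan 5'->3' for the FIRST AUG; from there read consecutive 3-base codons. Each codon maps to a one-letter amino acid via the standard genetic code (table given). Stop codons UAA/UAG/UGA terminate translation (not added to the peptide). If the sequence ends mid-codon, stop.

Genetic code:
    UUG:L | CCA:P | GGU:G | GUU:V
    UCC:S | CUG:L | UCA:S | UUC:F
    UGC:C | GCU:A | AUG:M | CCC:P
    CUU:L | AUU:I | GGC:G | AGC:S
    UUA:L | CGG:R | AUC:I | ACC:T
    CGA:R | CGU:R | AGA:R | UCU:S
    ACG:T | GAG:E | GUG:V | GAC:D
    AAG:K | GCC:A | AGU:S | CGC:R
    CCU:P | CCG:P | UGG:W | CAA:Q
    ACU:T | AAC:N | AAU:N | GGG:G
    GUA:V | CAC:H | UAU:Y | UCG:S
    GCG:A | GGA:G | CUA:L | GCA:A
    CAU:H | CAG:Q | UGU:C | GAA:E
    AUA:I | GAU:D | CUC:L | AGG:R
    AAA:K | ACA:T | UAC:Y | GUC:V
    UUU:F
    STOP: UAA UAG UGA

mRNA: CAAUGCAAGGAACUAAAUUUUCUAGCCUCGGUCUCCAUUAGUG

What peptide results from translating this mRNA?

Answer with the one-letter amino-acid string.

start AUG at pos 2
pos 2: AUG -> M; peptide=M
pos 5: CAA -> Q; peptide=MQ
pos 8: GGA -> G; peptide=MQG
pos 11: ACU -> T; peptide=MQGT
pos 14: AAA -> K; peptide=MQGTK
pos 17: UUU -> F; peptide=MQGTKF
pos 20: UCU -> S; peptide=MQGTKFS
pos 23: AGC -> S; peptide=MQGTKFSS
pos 26: CUC -> L; peptide=MQGTKFSSL
pos 29: GGU -> G; peptide=MQGTKFSSLG
pos 32: CUC -> L; peptide=MQGTKFSSLGL
pos 35: CAU -> H; peptide=MQGTKFSSLGLH
pos 38: UAG -> STOP

Answer: MQGTKFSSLGLH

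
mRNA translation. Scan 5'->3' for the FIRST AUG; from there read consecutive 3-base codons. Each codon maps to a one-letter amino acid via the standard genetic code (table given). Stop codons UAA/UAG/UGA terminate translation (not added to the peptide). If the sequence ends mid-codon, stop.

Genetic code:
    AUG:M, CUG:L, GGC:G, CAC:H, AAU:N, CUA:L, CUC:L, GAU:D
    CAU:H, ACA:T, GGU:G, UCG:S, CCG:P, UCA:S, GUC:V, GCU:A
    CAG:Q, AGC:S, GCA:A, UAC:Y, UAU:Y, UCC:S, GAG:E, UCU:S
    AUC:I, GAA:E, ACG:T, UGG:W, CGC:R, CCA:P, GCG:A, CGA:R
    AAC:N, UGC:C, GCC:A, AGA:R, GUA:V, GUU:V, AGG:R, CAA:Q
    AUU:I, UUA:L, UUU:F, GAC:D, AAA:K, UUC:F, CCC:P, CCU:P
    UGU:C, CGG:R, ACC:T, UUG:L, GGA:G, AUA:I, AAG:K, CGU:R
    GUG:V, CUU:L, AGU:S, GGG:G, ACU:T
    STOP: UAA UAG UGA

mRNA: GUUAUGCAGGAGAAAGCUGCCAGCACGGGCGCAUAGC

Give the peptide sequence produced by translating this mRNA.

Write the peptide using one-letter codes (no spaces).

Answer: MQEKAASTGA

Derivation:
start AUG at pos 3
pos 3: AUG -> M; peptide=M
pos 6: CAG -> Q; peptide=MQ
pos 9: GAG -> E; peptide=MQE
pos 12: AAA -> K; peptide=MQEK
pos 15: GCU -> A; peptide=MQEKA
pos 18: GCC -> A; peptide=MQEKAA
pos 21: AGC -> S; peptide=MQEKAAS
pos 24: ACG -> T; peptide=MQEKAAST
pos 27: GGC -> G; peptide=MQEKAASTG
pos 30: GCA -> A; peptide=MQEKAASTGA
pos 33: UAG -> STOP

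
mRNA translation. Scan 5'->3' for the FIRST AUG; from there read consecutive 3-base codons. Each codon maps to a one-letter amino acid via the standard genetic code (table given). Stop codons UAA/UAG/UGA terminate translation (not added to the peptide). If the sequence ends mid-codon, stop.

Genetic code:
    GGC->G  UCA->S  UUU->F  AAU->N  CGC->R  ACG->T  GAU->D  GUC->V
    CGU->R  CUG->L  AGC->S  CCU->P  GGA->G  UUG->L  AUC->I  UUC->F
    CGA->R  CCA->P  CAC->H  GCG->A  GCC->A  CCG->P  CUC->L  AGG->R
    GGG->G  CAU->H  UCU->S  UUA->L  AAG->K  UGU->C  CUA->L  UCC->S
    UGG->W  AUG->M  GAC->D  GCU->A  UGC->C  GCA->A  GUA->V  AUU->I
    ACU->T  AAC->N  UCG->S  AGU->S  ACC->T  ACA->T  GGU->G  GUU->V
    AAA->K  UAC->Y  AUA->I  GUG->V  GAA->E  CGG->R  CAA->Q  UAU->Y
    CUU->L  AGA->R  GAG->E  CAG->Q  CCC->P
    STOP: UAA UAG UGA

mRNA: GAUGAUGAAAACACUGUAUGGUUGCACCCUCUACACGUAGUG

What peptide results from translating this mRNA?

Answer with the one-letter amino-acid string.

Answer: MMKTLYGCTLYT

Derivation:
start AUG at pos 1
pos 1: AUG -> M; peptide=M
pos 4: AUG -> M; peptide=MM
pos 7: AAA -> K; peptide=MMK
pos 10: ACA -> T; peptide=MMKT
pos 13: CUG -> L; peptide=MMKTL
pos 16: UAU -> Y; peptide=MMKTLY
pos 19: GGU -> G; peptide=MMKTLYG
pos 22: UGC -> C; peptide=MMKTLYGC
pos 25: ACC -> T; peptide=MMKTLYGCT
pos 28: CUC -> L; peptide=MMKTLYGCTL
pos 31: UAC -> Y; peptide=MMKTLYGCTLY
pos 34: ACG -> T; peptide=MMKTLYGCTLYT
pos 37: UAG -> STOP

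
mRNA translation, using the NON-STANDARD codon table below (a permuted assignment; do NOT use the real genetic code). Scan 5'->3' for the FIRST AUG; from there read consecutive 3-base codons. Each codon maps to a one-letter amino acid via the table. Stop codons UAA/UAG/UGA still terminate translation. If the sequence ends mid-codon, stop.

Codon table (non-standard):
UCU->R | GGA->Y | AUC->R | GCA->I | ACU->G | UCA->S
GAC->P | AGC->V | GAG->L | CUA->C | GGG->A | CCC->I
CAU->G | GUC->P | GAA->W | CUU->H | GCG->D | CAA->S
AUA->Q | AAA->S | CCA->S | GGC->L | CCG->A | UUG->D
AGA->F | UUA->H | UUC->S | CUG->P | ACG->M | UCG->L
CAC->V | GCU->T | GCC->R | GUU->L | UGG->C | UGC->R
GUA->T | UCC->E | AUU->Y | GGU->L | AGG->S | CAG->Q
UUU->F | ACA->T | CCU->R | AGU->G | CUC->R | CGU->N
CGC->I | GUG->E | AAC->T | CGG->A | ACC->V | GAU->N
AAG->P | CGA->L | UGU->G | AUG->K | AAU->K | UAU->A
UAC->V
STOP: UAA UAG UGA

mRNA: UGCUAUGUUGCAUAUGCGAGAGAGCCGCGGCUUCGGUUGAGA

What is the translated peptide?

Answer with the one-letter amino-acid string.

start AUG at pos 4
pos 4: AUG -> K; peptide=K
pos 7: UUG -> D; peptide=KD
pos 10: CAU -> G; peptide=KDG
pos 13: AUG -> K; peptide=KDGK
pos 16: CGA -> L; peptide=KDGKL
pos 19: GAG -> L; peptide=KDGKLL
pos 22: AGC -> V; peptide=KDGKLLV
pos 25: CGC -> I; peptide=KDGKLLVI
pos 28: GGC -> L; peptide=KDGKLLVIL
pos 31: UUC -> S; peptide=KDGKLLVILS
pos 34: GGU -> L; peptide=KDGKLLVILSL
pos 37: UGA -> STOP

Answer: KDGKLLVILSL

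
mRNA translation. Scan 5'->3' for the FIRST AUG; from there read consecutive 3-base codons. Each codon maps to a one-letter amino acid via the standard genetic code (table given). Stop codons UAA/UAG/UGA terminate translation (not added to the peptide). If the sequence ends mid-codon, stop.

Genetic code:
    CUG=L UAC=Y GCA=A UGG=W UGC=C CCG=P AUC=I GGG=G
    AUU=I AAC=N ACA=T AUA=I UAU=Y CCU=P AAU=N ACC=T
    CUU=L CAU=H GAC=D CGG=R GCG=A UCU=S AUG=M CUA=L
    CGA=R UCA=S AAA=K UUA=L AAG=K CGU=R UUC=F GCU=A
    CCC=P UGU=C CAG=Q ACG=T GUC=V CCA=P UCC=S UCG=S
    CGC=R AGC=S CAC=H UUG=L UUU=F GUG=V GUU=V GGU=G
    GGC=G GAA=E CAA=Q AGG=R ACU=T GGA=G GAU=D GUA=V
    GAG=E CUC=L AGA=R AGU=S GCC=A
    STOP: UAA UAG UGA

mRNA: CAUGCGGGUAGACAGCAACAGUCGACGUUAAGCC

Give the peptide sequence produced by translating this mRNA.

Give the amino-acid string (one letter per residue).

start AUG at pos 1
pos 1: AUG -> M; peptide=M
pos 4: CGG -> R; peptide=MR
pos 7: GUA -> V; peptide=MRV
pos 10: GAC -> D; peptide=MRVD
pos 13: AGC -> S; peptide=MRVDS
pos 16: AAC -> N; peptide=MRVDSN
pos 19: AGU -> S; peptide=MRVDSNS
pos 22: CGA -> R; peptide=MRVDSNSR
pos 25: CGU -> R; peptide=MRVDSNSRR
pos 28: UAA -> STOP

Answer: MRVDSNSRR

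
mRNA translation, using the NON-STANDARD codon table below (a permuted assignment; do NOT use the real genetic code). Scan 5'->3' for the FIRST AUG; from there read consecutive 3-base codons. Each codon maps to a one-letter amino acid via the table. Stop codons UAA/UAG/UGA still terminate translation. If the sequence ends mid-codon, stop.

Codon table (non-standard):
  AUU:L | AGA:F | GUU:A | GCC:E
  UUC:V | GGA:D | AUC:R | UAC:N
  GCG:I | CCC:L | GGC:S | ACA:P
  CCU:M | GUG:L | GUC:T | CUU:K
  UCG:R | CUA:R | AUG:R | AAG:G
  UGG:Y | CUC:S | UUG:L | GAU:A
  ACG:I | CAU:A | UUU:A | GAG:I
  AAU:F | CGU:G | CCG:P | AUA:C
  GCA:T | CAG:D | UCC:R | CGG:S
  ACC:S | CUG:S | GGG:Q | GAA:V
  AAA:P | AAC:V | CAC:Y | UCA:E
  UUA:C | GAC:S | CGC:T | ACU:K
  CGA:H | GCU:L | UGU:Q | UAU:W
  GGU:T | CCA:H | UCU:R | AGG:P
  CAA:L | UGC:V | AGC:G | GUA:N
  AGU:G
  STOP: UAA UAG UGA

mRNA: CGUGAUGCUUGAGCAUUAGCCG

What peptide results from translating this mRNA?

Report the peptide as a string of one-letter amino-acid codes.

Answer: RKIA

Derivation:
start AUG at pos 4
pos 4: AUG -> R; peptide=R
pos 7: CUU -> K; peptide=RK
pos 10: GAG -> I; peptide=RKI
pos 13: CAU -> A; peptide=RKIA
pos 16: UAG -> STOP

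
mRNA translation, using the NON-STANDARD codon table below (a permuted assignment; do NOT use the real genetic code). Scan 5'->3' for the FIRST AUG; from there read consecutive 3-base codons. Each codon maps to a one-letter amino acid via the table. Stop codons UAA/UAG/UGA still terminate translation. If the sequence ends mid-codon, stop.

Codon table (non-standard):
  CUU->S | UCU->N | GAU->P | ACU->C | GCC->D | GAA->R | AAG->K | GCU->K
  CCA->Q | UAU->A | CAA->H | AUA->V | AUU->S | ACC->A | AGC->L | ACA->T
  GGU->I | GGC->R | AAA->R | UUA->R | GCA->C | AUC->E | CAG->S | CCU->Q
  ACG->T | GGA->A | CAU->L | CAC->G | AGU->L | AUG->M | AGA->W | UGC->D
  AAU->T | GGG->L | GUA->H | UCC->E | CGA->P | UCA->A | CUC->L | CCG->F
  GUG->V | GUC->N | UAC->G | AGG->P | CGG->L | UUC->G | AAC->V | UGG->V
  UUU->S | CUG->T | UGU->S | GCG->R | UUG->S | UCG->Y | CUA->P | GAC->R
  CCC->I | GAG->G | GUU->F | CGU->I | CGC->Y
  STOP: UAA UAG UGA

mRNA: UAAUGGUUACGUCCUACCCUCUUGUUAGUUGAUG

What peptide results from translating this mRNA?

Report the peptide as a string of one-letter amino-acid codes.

start AUG at pos 2
pos 2: AUG -> M; peptide=M
pos 5: GUU -> F; peptide=MF
pos 8: ACG -> T; peptide=MFT
pos 11: UCC -> E; peptide=MFTE
pos 14: UAC -> G; peptide=MFTEG
pos 17: CCU -> Q; peptide=MFTEGQ
pos 20: CUU -> S; peptide=MFTEGQS
pos 23: GUU -> F; peptide=MFTEGQSF
pos 26: AGU -> L; peptide=MFTEGQSFL
pos 29: UGA -> STOP

Answer: MFTEGQSFL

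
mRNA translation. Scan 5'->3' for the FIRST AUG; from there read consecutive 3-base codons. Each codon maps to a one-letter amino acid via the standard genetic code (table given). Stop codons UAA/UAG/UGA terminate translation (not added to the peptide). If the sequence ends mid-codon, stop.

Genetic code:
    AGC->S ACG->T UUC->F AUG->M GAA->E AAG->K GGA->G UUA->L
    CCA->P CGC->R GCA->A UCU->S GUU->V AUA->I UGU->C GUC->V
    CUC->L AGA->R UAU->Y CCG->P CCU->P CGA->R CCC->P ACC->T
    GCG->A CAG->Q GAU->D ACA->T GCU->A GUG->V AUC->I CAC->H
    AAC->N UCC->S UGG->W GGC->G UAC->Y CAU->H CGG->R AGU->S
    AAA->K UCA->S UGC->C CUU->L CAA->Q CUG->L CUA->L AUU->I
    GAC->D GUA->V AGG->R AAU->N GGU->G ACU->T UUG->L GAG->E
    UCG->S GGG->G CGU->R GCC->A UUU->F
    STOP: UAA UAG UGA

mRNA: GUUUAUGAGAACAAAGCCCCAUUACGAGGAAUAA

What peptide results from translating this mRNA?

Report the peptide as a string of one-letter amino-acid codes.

Answer: MRTKPHYEE

Derivation:
start AUG at pos 4
pos 4: AUG -> M; peptide=M
pos 7: AGA -> R; peptide=MR
pos 10: ACA -> T; peptide=MRT
pos 13: AAG -> K; peptide=MRTK
pos 16: CCC -> P; peptide=MRTKP
pos 19: CAU -> H; peptide=MRTKPH
pos 22: UAC -> Y; peptide=MRTKPHY
pos 25: GAG -> E; peptide=MRTKPHYE
pos 28: GAA -> E; peptide=MRTKPHYEE
pos 31: UAA -> STOP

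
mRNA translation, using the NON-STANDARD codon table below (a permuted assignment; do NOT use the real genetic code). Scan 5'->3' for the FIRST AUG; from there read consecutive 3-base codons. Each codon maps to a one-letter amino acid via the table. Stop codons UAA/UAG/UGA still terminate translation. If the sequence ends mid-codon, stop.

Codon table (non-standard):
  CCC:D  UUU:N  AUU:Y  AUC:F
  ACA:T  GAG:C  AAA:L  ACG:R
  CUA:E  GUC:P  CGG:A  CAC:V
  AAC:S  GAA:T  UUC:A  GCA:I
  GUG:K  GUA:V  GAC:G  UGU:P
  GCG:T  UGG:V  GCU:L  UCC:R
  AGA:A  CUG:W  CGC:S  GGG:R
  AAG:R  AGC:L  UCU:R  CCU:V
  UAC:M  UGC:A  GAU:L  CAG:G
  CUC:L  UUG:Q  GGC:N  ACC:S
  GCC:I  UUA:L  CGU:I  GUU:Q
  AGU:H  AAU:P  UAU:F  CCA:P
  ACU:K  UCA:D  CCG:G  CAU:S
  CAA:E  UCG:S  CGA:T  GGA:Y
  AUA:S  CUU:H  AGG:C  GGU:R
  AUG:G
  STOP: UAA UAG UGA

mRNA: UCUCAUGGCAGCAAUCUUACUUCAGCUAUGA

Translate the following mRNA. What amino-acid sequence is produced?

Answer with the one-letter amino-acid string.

Answer: GIIFLHGE

Derivation:
start AUG at pos 4
pos 4: AUG -> G; peptide=G
pos 7: GCA -> I; peptide=GI
pos 10: GCA -> I; peptide=GII
pos 13: AUC -> F; peptide=GIIF
pos 16: UUA -> L; peptide=GIIFL
pos 19: CUU -> H; peptide=GIIFLH
pos 22: CAG -> G; peptide=GIIFLHG
pos 25: CUA -> E; peptide=GIIFLHGE
pos 28: UGA -> STOP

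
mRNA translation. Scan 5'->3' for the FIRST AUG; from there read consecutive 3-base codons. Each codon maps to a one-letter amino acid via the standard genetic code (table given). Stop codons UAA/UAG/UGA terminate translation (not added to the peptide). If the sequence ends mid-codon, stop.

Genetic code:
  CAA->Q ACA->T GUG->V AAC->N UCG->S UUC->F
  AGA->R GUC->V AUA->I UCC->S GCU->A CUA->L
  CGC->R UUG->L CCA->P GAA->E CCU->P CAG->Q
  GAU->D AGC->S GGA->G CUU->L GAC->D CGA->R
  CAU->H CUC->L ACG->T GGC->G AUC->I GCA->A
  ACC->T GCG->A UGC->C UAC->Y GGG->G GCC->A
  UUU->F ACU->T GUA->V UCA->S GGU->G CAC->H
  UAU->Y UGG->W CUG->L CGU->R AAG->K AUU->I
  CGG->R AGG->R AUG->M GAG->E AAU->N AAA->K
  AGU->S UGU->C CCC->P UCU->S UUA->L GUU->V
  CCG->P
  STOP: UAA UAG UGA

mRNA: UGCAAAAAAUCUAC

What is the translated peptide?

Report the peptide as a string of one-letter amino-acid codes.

Answer: (empty: no AUG start codon)

Derivation:
no AUG start codon found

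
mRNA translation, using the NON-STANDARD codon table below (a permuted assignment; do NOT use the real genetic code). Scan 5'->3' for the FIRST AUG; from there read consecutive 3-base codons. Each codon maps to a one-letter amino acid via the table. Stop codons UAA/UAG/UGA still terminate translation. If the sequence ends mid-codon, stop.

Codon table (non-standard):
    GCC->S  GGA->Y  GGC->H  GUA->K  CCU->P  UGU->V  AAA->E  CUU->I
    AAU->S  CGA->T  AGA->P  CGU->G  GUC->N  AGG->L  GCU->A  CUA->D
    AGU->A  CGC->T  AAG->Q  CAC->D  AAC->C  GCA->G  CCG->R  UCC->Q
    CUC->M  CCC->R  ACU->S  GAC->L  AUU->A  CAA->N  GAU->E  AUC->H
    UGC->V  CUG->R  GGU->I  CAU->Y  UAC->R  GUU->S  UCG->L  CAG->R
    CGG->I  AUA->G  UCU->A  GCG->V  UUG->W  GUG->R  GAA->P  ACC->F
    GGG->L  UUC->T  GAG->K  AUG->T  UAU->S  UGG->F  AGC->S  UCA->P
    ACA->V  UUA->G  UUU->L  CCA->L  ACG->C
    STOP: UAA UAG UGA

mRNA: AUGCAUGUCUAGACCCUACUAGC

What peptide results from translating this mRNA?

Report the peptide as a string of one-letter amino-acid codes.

start AUG at pos 0
pos 0: AUG -> T; peptide=T
pos 3: CAU -> Y; peptide=TY
pos 6: GUC -> N; peptide=TYN
pos 9: UAG -> STOP

Answer: TYN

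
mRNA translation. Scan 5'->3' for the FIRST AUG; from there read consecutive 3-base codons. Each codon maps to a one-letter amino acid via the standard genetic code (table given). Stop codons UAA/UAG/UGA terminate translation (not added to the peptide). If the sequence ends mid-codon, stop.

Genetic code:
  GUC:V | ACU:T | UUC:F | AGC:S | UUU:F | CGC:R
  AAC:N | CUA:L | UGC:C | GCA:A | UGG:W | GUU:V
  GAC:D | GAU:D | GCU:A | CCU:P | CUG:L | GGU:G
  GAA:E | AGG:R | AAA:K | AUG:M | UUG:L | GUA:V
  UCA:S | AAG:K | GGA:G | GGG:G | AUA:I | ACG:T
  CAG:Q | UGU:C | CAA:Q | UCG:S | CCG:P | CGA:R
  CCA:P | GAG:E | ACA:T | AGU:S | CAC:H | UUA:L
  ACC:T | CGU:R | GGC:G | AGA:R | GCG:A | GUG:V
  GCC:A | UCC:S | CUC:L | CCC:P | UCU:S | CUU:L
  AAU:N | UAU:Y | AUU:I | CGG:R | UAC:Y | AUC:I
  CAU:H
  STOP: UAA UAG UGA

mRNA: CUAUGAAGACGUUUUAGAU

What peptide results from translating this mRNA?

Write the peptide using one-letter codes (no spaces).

Answer: MKTF

Derivation:
start AUG at pos 2
pos 2: AUG -> M; peptide=M
pos 5: AAG -> K; peptide=MK
pos 8: ACG -> T; peptide=MKT
pos 11: UUU -> F; peptide=MKTF
pos 14: UAG -> STOP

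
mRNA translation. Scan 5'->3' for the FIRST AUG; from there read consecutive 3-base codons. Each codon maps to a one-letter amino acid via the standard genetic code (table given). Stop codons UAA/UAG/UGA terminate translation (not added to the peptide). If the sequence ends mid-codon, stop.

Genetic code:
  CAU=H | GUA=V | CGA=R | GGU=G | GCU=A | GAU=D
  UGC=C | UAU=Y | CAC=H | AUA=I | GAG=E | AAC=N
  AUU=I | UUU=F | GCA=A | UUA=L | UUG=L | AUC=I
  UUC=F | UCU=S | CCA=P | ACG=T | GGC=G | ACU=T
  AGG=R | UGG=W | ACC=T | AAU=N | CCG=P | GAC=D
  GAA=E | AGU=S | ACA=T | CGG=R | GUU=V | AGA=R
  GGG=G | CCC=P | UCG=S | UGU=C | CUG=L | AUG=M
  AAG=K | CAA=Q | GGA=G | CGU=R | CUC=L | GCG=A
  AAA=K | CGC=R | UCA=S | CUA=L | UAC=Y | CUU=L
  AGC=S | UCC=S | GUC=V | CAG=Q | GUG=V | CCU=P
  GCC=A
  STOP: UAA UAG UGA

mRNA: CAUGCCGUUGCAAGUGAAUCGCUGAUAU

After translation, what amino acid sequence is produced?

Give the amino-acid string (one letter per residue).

Answer: MPLQVNR

Derivation:
start AUG at pos 1
pos 1: AUG -> M; peptide=M
pos 4: CCG -> P; peptide=MP
pos 7: UUG -> L; peptide=MPL
pos 10: CAA -> Q; peptide=MPLQ
pos 13: GUG -> V; peptide=MPLQV
pos 16: AAU -> N; peptide=MPLQVN
pos 19: CGC -> R; peptide=MPLQVNR
pos 22: UGA -> STOP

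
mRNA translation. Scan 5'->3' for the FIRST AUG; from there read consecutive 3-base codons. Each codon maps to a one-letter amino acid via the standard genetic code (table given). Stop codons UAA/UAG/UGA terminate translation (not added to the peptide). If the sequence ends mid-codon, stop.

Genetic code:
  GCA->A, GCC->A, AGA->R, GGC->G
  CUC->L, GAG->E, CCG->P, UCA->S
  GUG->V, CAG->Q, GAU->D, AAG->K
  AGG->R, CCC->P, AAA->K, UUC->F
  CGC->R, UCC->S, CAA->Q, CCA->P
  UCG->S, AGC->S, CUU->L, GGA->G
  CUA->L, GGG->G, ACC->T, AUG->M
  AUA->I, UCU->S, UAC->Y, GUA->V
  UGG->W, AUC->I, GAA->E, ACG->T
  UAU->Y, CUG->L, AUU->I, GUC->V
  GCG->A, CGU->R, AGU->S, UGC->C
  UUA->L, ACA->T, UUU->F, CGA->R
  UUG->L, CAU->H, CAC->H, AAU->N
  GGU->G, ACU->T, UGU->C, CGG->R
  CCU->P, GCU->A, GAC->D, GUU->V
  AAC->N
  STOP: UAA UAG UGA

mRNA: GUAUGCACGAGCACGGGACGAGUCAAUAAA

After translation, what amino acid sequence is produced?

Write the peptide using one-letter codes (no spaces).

start AUG at pos 2
pos 2: AUG -> M; peptide=M
pos 5: CAC -> H; peptide=MH
pos 8: GAG -> E; peptide=MHE
pos 11: CAC -> H; peptide=MHEH
pos 14: GGG -> G; peptide=MHEHG
pos 17: ACG -> T; peptide=MHEHGT
pos 20: AGU -> S; peptide=MHEHGTS
pos 23: CAA -> Q; peptide=MHEHGTSQ
pos 26: UAA -> STOP

Answer: MHEHGTSQ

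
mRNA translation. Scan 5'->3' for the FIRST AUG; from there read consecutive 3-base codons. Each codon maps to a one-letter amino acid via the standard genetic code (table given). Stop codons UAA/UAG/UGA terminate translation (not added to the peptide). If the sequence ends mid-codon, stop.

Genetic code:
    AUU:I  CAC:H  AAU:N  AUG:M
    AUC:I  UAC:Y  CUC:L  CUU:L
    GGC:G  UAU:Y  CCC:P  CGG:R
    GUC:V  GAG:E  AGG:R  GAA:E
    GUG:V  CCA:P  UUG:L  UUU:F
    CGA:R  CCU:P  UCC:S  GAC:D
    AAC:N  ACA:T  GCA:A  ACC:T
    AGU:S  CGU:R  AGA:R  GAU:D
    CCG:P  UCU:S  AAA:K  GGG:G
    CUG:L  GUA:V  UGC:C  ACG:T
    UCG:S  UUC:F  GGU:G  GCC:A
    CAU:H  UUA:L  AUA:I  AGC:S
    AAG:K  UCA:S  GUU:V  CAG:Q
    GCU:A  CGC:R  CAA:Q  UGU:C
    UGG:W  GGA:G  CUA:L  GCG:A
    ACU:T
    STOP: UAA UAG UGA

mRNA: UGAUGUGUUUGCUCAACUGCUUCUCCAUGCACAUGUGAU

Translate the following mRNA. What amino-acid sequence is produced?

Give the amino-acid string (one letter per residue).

Answer: MCLLNCFSMHM

Derivation:
start AUG at pos 2
pos 2: AUG -> M; peptide=M
pos 5: UGU -> C; peptide=MC
pos 8: UUG -> L; peptide=MCL
pos 11: CUC -> L; peptide=MCLL
pos 14: AAC -> N; peptide=MCLLN
pos 17: UGC -> C; peptide=MCLLNC
pos 20: UUC -> F; peptide=MCLLNCF
pos 23: UCC -> S; peptide=MCLLNCFS
pos 26: AUG -> M; peptide=MCLLNCFSM
pos 29: CAC -> H; peptide=MCLLNCFSMH
pos 32: AUG -> M; peptide=MCLLNCFSMHM
pos 35: UGA -> STOP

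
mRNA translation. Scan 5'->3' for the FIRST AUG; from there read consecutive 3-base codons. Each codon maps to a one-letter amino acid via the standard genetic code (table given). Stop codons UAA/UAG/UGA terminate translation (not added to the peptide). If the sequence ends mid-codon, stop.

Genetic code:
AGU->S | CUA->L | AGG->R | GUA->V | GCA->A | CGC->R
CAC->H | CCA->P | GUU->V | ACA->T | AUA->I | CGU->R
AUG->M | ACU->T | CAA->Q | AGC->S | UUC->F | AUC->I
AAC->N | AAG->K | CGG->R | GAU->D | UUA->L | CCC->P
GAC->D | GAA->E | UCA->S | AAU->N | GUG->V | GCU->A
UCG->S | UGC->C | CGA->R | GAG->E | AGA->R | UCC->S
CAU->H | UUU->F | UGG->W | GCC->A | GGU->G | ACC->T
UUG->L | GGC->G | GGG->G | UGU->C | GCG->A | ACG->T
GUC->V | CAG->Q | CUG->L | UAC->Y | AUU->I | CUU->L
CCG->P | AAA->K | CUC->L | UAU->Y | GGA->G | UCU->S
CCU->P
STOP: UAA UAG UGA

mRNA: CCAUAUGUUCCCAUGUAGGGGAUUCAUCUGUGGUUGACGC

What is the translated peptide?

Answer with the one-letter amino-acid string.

start AUG at pos 4
pos 4: AUG -> M; peptide=M
pos 7: UUC -> F; peptide=MF
pos 10: CCA -> P; peptide=MFP
pos 13: UGU -> C; peptide=MFPC
pos 16: AGG -> R; peptide=MFPCR
pos 19: GGA -> G; peptide=MFPCRG
pos 22: UUC -> F; peptide=MFPCRGF
pos 25: AUC -> I; peptide=MFPCRGFI
pos 28: UGU -> C; peptide=MFPCRGFIC
pos 31: GGU -> G; peptide=MFPCRGFICG
pos 34: UGA -> STOP

Answer: MFPCRGFICG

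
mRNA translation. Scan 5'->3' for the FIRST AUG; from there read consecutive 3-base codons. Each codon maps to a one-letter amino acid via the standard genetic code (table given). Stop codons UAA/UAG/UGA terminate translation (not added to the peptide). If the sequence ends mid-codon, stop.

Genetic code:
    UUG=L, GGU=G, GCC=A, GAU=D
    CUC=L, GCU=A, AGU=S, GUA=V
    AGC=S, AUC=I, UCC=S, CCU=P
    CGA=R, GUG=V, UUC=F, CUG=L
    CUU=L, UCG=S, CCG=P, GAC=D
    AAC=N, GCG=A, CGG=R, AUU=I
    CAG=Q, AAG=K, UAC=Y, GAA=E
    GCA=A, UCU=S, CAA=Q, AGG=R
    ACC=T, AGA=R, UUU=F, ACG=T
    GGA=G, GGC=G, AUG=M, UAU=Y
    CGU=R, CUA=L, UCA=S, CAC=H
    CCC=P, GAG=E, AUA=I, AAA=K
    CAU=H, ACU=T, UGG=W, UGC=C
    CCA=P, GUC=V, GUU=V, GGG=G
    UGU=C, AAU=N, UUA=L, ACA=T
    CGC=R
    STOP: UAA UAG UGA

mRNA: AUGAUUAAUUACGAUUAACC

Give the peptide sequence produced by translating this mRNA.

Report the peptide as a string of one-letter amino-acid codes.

start AUG at pos 0
pos 0: AUG -> M; peptide=M
pos 3: AUU -> I; peptide=MI
pos 6: AAU -> N; peptide=MIN
pos 9: UAC -> Y; peptide=MINY
pos 12: GAU -> D; peptide=MINYD
pos 15: UAA -> STOP

Answer: MINYD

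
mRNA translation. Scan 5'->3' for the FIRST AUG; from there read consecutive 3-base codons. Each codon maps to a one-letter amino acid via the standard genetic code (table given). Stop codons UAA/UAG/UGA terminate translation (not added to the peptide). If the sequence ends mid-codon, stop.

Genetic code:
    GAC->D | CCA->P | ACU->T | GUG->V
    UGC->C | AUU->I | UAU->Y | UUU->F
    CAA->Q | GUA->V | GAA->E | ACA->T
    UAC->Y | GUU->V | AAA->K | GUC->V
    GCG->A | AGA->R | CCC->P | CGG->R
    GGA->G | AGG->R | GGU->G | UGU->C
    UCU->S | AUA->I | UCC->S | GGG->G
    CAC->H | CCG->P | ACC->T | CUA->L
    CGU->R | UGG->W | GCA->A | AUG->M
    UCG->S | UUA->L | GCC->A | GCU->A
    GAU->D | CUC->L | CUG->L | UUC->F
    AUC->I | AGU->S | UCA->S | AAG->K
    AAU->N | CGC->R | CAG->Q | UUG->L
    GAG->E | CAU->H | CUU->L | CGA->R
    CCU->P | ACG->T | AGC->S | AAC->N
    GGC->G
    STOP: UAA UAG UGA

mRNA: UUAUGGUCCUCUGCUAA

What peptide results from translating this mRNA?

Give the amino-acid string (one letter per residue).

start AUG at pos 2
pos 2: AUG -> M; peptide=M
pos 5: GUC -> V; peptide=MV
pos 8: CUC -> L; peptide=MVL
pos 11: UGC -> C; peptide=MVLC
pos 14: UAA -> STOP

Answer: MVLC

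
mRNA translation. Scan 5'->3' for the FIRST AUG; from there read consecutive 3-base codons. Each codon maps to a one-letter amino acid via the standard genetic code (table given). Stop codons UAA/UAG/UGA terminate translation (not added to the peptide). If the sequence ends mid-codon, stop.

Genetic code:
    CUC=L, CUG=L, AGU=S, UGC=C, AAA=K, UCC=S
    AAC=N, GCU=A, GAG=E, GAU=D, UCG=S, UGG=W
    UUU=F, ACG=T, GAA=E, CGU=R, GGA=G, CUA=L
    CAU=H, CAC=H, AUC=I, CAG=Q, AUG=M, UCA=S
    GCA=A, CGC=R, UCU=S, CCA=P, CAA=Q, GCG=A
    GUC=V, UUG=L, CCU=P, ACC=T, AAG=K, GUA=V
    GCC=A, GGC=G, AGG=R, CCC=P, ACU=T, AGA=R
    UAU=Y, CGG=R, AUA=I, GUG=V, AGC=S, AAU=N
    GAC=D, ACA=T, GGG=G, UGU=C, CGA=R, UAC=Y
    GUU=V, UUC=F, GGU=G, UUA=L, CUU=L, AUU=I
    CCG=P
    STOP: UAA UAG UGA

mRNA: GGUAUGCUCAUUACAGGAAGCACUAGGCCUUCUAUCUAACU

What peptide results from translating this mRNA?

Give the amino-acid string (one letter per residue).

Answer: MLITGSTRPSI

Derivation:
start AUG at pos 3
pos 3: AUG -> M; peptide=M
pos 6: CUC -> L; peptide=ML
pos 9: AUU -> I; peptide=MLI
pos 12: ACA -> T; peptide=MLIT
pos 15: GGA -> G; peptide=MLITG
pos 18: AGC -> S; peptide=MLITGS
pos 21: ACU -> T; peptide=MLITGST
pos 24: AGG -> R; peptide=MLITGSTR
pos 27: CCU -> P; peptide=MLITGSTRP
pos 30: UCU -> S; peptide=MLITGSTRPS
pos 33: AUC -> I; peptide=MLITGSTRPSI
pos 36: UAA -> STOP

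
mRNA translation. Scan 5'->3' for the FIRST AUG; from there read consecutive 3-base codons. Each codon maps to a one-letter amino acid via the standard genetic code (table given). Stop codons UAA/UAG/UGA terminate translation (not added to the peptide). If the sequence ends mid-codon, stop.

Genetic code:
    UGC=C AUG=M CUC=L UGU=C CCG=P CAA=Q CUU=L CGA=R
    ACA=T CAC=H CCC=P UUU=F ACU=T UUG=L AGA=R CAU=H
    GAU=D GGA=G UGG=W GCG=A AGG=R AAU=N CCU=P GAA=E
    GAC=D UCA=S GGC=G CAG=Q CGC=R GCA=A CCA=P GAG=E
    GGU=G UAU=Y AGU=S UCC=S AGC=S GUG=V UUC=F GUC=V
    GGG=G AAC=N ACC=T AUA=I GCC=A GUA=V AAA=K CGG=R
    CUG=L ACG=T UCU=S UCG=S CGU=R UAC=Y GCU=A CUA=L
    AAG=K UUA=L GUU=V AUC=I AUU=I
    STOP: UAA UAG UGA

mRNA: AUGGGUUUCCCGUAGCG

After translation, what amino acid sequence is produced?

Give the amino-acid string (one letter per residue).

Answer: MGFP

Derivation:
start AUG at pos 0
pos 0: AUG -> M; peptide=M
pos 3: GGU -> G; peptide=MG
pos 6: UUC -> F; peptide=MGF
pos 9: CCG -> P; peptide=MGFP
pos 12: UAG -> STOP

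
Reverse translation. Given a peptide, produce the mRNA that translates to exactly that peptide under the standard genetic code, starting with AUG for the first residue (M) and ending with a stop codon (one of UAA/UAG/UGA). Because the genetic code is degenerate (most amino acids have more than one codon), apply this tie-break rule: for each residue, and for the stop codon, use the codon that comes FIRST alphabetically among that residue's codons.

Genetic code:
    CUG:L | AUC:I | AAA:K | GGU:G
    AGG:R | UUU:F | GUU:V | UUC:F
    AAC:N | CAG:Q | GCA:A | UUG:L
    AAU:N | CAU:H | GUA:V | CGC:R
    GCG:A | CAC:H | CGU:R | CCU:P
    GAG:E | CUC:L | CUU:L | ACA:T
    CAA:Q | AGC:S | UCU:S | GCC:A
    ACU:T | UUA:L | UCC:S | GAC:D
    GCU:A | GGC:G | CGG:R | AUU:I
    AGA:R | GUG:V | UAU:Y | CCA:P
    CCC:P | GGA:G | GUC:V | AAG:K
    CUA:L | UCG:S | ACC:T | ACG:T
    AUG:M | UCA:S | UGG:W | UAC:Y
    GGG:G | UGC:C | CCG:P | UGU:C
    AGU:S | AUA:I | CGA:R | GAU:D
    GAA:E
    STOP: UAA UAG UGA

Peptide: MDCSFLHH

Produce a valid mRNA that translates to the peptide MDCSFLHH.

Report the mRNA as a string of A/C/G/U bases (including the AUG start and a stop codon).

Answer: mRNA: AUGGACUGCAGCUUCCUACACCACUAA

Derivation:
residue 1: M -> AUG (start codon)
residue 2: D codons sorted = GAC,GAU -> pick first = GAC
residue 3: C codons sorted = UGC,UGU -> pick first = UGC
residue 4: S codons sorted = AGC,AGU,UCA,UCC,UCG,UCU -> pick first = AGC
residue 5: F codons sorted = UUC,UUU -> pick first = UUC
residue 6: L codons sorted = CUA,CUC,CUG,CUU,UUA,UUG -> pick first = CUA
residue 7: H codons sorted = CAC,CAU -> pick first = CAC
residue 8: H codons sorted = CAC,CAU -> pick first = CAC
terminator: stop codons sorted = UAA,UAG,UGA -> pick first = UAA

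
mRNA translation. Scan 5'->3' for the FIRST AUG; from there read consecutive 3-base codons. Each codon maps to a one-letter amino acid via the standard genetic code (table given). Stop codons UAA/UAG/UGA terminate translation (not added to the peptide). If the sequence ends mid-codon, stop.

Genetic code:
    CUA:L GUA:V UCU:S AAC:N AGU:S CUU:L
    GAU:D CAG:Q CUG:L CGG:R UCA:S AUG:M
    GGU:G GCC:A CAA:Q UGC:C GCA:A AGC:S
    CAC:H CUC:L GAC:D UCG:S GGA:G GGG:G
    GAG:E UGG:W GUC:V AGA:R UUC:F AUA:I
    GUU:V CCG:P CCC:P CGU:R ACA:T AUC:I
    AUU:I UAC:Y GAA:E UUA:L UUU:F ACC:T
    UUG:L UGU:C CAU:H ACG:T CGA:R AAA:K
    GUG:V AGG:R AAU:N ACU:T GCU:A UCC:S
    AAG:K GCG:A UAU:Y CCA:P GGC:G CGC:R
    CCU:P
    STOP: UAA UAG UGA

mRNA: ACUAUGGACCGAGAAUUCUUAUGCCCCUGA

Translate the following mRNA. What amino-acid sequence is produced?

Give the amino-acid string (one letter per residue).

Answer: MDREFLCP

Derivation:
start AUG at pos 3
pos 3: AUG -> M; peptide=M
pos 6: GAC -> D; peptide=MD
pos 9: CGA -> R; peptide=MDR
pos 12: GAA -> E; peptide=MDRE
pos 15: UUC -> F; peptide=MDREF
pos 18: UUA -> L; peptide=MDREFL
pos 21: UGC -> C; peptide=MDREFLC
pos 24: CCC -> P; peptide=MDREFLCP
pos 27: UGA -> STOP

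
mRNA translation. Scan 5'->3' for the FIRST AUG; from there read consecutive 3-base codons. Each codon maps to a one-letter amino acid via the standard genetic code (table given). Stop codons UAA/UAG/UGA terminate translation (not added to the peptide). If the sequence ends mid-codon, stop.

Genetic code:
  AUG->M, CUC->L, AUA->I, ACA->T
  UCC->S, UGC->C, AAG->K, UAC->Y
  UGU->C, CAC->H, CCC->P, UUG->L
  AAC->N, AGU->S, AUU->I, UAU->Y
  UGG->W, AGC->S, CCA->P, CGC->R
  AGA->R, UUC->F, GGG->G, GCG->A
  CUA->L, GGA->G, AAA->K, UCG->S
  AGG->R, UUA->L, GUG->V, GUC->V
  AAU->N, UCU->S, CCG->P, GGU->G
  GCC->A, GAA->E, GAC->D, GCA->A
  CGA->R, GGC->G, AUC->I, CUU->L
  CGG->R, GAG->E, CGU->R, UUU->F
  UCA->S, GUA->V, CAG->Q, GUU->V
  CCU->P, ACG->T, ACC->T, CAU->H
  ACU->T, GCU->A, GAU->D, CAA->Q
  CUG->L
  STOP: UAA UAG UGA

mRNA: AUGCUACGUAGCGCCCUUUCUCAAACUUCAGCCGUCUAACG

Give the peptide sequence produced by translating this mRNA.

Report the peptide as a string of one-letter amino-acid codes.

start AUG at pos 0
pos 0: AUG -> M; peptide=M
pos 3: CUA -> L; peptide=ML
pos 6: CGU -> R; peptide=MLR
pos 9: AGC -> S; peptide=MLRS
pos 12: GCC -> A; peptide=MLRSA
pos 15: CUU -> L; peptide=MLRSAL
pos 18: UCU -> S; peptide=MLRSALS
pos 21: CAA -> Q; peptide=MLRSALSQ
pos 24: ACU -> T; peptide=MLRSALSQT
pos 27: UCA -> S; peptide=MLRSALSQTS
pos 30: GCC -> A; peptide=MLRSALSQTSA
pos 33: GUC -> V; peptide=MLRSALSQTSAV
pos 36: UAA -> STOP

Answer: MLRSALSQTSAV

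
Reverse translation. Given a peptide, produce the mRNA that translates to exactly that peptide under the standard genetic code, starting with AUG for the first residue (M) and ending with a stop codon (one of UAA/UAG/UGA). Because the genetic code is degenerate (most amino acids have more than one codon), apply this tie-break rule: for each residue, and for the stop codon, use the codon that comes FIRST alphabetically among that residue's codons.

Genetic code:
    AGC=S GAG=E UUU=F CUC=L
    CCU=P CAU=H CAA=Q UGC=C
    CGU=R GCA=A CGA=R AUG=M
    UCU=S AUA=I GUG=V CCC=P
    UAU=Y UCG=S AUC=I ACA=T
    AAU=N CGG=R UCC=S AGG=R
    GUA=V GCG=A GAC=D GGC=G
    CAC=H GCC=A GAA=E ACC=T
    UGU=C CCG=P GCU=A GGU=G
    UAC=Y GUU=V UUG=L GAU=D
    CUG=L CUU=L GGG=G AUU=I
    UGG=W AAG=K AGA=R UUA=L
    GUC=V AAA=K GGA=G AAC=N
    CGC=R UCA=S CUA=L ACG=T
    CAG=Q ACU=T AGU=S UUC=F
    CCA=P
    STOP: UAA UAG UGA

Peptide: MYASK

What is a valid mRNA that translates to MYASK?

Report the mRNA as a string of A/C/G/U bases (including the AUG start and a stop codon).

residue 1: M -> AUG (start codon)
residue 2: Y codons sorted = UAC,UAU -> pick first = UAC
residue 3: A codons sorted = GCA,GCC,GCG,GCU -> pick first = GCA
residue 4: S codons sorted = AGC,AGU,UCA,UCC,UCG,UCU -> pick first = AGC
residue 5: K codons sorted = AAA,AAG -> pick first = AAA
terminator: stop codons sorted = UAA,UAG,UGA -> pick first = UAA

Answer: mRNA: AUGUACGCAAGCAAAUAA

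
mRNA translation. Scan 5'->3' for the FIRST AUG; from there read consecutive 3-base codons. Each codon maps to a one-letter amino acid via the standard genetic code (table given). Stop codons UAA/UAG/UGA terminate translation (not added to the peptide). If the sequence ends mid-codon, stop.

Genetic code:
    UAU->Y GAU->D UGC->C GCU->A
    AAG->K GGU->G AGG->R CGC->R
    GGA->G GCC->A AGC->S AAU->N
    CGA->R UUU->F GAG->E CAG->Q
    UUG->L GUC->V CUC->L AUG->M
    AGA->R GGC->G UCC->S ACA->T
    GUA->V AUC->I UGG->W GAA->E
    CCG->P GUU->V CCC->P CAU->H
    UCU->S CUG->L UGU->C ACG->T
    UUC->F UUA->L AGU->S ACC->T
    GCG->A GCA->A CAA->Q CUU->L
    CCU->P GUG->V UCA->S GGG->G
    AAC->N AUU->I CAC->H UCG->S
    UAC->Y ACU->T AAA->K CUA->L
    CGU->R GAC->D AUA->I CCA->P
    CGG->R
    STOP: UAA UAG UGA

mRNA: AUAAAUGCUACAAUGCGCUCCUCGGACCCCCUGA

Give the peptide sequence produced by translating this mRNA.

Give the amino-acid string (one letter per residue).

Answer: MLQCAPRTP

Derivation:
start AUG at pos 4
pos 4: AUG -> M; peptide=M
pos 7: CUA -> L; peptide=ML
pos 10: CAA -> Q; peptide=MLQ
pos 13: UGC -> C; peptide=MLQC
pos 16: GCU -> A; peptide=MLQCA
pos 19: CCU -> P; peptide=MLQCAP
pos 22: CGG -> R; peptide=MLQCAPR
pos 25: ACC -> T; peptide=MLQCAPRT
pos 28: CCC -> P; peptide=MLQCAPRTP
pos 31: UGA -> STOP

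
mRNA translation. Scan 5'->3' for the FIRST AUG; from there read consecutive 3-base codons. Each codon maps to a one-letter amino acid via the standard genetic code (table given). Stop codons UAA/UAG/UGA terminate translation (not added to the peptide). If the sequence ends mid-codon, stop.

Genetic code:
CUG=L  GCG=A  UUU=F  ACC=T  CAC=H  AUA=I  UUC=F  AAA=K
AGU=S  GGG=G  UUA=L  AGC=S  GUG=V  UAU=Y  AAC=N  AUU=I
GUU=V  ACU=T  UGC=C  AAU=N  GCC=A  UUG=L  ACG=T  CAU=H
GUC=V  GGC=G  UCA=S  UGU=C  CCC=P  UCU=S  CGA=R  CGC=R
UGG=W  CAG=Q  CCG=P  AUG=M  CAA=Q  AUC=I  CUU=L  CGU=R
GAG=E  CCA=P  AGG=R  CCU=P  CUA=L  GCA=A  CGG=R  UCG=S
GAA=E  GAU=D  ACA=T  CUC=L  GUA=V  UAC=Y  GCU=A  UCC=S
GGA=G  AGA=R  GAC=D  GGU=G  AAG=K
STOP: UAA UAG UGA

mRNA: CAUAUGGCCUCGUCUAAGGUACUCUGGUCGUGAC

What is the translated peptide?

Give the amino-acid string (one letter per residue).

start AUG at pos 3
pos 3: AUG -> M; peptide=M
pos 6: GCC -> A; peptide=MA
pos 9: UCG -> S; peptide=MAS
pos 12: UCU -> S; peptide=MASS
pos 15: AAG -> K; peptide=MASSK
pos 18: GUA -> V; peptide=MASSKV
pos 21: CUC -> L; peptide=MASSKVL
pos 24: UGG -> W; peptide=MASSKVLW
pos 27: UCG -> S; peptide=MASSKVLWS
pos 30: UGA -> STOP

Answer: MASSKVLWS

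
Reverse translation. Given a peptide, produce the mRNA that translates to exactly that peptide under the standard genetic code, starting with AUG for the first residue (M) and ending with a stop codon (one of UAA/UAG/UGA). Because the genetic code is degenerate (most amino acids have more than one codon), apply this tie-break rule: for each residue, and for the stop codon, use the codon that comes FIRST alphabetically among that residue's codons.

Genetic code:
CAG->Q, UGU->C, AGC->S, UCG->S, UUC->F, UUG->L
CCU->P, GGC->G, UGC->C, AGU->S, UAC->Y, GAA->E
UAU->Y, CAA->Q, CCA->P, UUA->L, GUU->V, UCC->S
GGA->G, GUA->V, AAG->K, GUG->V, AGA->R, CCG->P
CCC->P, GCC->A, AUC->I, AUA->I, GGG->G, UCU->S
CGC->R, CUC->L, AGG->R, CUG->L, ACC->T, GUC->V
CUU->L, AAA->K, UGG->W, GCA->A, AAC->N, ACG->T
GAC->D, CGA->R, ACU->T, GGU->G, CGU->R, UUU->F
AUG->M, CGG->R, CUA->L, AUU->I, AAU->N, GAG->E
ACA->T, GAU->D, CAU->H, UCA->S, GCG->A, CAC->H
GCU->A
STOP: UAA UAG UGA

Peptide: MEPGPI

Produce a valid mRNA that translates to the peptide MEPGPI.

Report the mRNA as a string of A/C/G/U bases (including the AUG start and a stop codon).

residue 1: M -> AUG (start codon)
residue 2: E codons sorted = GAA,GAG -> pick first = GAA
residue 3: P codons sorted = CCA,CCC,CCG,CCU -> pick first = CCA
residue 4: G codons sorted = GGA,GGC,GGG,GGU -> pick first = GGA
residue 5: P codons sorted = CCA,CCC,CCG,CCU -> pick first = CCA
residue 6: I codons sorted = AUA,AUC,AUU -> pick first = AUA
terminator: stop codons sorted = UAA,UAG,UGA -> pick first = UAA

Answer: mRNA: AUGGAACCAGGACCAAUAUAA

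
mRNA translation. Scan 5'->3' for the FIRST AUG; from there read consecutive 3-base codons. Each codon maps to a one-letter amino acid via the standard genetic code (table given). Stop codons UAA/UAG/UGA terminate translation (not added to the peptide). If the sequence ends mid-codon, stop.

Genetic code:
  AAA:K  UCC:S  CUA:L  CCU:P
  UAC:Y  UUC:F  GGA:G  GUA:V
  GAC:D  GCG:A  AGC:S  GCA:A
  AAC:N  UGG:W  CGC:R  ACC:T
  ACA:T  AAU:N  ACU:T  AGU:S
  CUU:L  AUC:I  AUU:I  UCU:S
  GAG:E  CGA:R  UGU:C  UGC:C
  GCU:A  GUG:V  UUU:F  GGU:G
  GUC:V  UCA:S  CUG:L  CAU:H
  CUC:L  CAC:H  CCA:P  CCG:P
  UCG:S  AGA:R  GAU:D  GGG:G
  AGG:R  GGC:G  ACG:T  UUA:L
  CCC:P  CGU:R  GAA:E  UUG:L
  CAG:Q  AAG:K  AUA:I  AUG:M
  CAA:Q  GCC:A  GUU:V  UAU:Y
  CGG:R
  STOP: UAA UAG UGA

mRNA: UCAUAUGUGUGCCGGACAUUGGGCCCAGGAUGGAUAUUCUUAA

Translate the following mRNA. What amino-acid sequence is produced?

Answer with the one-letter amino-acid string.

Answer: MCAGHWAQDGYS

Derivation:
start AUG at pos 4
pos 4: AUG -> M; peptide=M
pos 7: UGU -> C; peptide=MC
pos 10: GCC -> A; peptide=MCA
pos 13: GGA -> G; peptide=MCAG
pos 16: CAU -> H; peptide=MCAGH
pos 19: UGG -> W; peptide=MCAGHW
pos 22: GCC -> A; peptide=MCAGHWA
pos 25: CAG -> Q; peptide=MCAGHWAQ
pos 28: GAU -> D; peptide=MCAGHWAQD
pos 31: GGA -> G; peptide=MCAGHWAQDG
pos 34: UAU -> Y; peptide=MCAGHWAQDGY
pos 37: UCU -> S; peptide=MCAGHWAQDGYS
pos 40: UAA -> STOP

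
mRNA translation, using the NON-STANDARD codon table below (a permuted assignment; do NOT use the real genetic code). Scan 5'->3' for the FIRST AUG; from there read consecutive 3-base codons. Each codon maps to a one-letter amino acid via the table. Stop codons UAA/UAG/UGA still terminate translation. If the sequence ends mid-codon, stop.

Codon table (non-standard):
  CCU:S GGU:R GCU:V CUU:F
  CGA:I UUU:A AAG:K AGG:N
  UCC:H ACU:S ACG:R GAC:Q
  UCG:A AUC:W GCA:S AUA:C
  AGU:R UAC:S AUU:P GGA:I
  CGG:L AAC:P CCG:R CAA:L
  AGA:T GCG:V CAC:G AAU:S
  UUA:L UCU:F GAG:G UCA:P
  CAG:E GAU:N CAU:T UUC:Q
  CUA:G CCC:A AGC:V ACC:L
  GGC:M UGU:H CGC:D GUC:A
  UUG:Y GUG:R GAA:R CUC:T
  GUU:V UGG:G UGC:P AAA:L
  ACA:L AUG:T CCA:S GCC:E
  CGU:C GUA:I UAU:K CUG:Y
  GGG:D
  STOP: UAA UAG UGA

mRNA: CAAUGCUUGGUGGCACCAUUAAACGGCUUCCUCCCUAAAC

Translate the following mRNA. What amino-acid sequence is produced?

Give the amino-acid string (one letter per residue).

start AUG at pos 2
pos 2: AUG -> T; peptide=T
pos 5: CUU -> F; peptide=TF
pos 8: GGU -> R; peptide=TFR
pos 11: GGC -> M; peptide=TFRM
pos 14: ACC -> L; peptide=TFRML
pos 17: AUU -> P; peptide=TFRMLP
pos 20: AAA -> L; peptide=TFRMLPL
pos 23: CGG -> L; peptide=TFRMLPLL
pos 26: CUU -> F; peptide=TFRMLPLLF
pos 29: CCU -> S; peptide=TFRMLPLLFS
pos 32: CCC -> A; peptide=TFRMLPLLFSA
pos 35: UAA -> STOP

Answer: TFRMLPLLFSA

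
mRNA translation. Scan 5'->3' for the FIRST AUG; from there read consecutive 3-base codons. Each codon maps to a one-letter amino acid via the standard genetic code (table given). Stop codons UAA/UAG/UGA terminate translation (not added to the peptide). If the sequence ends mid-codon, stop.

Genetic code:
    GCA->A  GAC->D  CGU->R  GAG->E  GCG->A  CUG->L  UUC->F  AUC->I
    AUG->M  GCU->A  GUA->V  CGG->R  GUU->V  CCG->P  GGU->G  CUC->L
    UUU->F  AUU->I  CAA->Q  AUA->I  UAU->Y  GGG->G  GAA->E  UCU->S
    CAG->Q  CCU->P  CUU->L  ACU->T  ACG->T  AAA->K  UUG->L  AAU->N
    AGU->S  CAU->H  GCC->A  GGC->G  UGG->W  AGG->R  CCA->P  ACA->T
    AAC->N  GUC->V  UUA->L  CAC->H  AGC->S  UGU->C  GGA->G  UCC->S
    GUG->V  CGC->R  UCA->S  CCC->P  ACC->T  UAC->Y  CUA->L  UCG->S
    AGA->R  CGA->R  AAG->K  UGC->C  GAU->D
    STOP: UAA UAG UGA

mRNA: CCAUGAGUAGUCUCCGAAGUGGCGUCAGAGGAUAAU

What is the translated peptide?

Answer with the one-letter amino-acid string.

Answer: MSSLRSGVRG

Derivation:
start AUG at pos 2
pos 2: AUG -> M; peptide=M
pos 5: AGU -> S; peptide=MS
pos 8: AGU -> S; peptide=MSS
pos 11: CUC -> L; peptide=MSSL
pos 14: CGA -> R; peptide=MSSLR
pos 17: AGU -> S; peptide=MSSLRS
pos 20: GGC -> G; peptide=MSSLRSG
pos 23: GUC -> V; peptide=MSSLRSGV
pos 26: AGA -> R; peptide=MSSLRSGVR
pos 29: GGA -> G; peptide=MSSLRSGVRG
pos 32: UAA -> STOP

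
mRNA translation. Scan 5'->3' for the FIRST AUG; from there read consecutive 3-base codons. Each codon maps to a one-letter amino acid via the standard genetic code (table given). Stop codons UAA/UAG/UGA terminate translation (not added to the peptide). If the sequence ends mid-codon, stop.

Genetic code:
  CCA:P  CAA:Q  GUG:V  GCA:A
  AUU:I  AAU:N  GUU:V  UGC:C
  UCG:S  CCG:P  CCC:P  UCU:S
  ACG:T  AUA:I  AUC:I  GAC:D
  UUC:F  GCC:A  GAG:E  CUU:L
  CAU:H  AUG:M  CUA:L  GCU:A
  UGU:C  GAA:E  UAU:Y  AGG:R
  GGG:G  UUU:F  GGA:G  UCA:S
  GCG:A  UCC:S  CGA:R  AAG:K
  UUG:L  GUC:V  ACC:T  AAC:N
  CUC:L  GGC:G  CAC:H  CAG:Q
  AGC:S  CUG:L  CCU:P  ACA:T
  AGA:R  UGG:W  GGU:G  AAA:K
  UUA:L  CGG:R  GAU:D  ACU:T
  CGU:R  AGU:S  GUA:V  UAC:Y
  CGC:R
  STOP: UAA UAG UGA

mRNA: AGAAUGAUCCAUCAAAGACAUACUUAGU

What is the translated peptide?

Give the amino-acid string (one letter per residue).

Answer: MIHQRHT

Derivation:
start AUG at pos 3
pos 3: AUG -> M; peptide=M
pos 6: AUC -> I; peptide=MI
pos 9: CAU -> H; peptide=MIH
pos 12: CAA -> Q; peptide=MIHQ
pos 15: AGA -> R; peptide=MIHQR
pos 18: CAU -> H; peptide=MIHQRH
pos 21: ACU -> T; peptide=MIHQRHT
pos 24: UAG -> STOP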